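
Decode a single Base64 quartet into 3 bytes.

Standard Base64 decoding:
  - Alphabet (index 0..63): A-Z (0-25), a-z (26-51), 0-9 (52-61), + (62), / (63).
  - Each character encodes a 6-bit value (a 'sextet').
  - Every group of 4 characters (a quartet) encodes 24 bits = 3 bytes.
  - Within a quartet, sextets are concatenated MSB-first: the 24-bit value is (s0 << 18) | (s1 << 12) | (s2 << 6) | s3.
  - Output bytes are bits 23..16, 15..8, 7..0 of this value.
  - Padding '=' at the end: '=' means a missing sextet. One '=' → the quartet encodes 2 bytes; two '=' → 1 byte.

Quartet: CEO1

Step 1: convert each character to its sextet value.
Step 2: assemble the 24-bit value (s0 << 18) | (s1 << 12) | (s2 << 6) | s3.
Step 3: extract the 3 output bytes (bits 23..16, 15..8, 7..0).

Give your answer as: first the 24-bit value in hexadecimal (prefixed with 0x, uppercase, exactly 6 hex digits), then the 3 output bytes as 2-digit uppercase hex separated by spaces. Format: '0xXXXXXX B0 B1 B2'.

Answer: 0x0843B5 08 43 B5

Derivation:
Sextets: C=2, E=4, O=14, 1=53
24-bit: (2<<18) | (4<<12) | (14<<6) | 53
      = 0x080000 | 0x004000 | 0x000380 | 0x000035
      = 0x0843B5
Bytes: (v>>16)&0xFF=08, (v>>8)&0xFF=43, v&0xFF=B5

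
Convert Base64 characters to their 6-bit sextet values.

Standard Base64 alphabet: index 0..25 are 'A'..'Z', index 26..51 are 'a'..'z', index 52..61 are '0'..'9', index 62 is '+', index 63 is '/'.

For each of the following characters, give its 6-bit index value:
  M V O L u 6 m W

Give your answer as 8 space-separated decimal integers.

'M': A..Z range, ord('M') − ord('A') = 12
'V': A..Z range, ord('V') − ord('A') = 21
'O': A..Z range, ord('O') − ord('A') = 14
'L': A..Z range, ord('L') − ord('A') = 11
'u': a..z range, 26 + ord('u') − ord('a') = 46
'6': 0..9 range, 52 + ord('6') − ord('0') = 58
'm': a..z range, 26 + ord('m') − ord('a') = 38
'W': A..Z range, ord('W') − ord('A') = 22

Answer: 12 21 14 11 46 58 38 22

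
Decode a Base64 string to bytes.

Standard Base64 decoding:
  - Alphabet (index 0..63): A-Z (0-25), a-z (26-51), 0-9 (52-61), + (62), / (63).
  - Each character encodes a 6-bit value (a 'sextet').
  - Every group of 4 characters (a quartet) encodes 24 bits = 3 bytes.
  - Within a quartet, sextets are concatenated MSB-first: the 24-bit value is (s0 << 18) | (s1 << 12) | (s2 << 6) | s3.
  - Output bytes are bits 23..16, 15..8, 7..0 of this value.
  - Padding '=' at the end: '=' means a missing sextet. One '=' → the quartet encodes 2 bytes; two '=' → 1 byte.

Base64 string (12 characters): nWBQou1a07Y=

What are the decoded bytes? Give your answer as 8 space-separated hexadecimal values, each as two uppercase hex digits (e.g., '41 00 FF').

After char 0 ('n'=39): chars_in_quartet=1 acc=0x27 bytes_emitted=0
After char 1 ('W'=22): chars_in_quartet=2 acc=0x9D6 bytes_emitted=0
After char 2 ('B'=1): chars_in_quartet=3 acc=0x27581 bytes_emitted=0
After char 3 ('Q'=16): chars_in_quartet=4 acc=0x9D6050 -> emit 9D 60 50, reset; bytes_emitted=3
After char 4 ('o'=40): chars_in_quartet=1 acc=0x28 bytes_emitted=3
After char 5 ('u'=46): chars_in_quartet=2 acc=0xA2E bytes_emitted=3
After char 6 ('1'=53): chars_in_quartet=3 acc=0x28BB5 bytes_emitted=3
After char 7 ('a'=26): chars_in_quartet=4 acc=0xA2ED5A -> emit A2 ED 5A, reset; bytes_emitted=6
After char 8 ('0'=52): chars_in_quartet=1 acc=0x34 bytes_emitted=6
After char 9 ('7'=59): chars_in_quartet=2 acc=0xD3B bytes_emitted=6
After char 10 ('Y'=24): chars_in_quartet=3 acc=0x34ED8 bytes_emitted=6
Padding '=': partial quartet acc=0x34ED8 -> emit D3 B6; bytes_emitted=8

Answer: 9D 60 50 A2 ED 5A D3 B6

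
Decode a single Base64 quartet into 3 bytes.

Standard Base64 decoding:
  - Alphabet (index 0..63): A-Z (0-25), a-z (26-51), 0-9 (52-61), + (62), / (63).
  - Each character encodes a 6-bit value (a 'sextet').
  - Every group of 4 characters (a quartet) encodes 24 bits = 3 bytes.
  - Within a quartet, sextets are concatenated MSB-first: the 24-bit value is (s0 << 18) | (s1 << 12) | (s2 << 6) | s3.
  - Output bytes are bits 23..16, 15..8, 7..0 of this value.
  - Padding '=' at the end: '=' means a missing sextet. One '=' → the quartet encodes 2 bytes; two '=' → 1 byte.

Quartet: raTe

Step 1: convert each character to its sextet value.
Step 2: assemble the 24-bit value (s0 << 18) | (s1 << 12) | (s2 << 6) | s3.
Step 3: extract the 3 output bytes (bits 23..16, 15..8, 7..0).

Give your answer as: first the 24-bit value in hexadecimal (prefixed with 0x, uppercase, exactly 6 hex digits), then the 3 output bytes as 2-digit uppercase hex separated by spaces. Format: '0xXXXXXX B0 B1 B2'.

Sextets: r=43, a=26, T=19, e=30
24-bit: (43<<18) | (26<<12) | (19<<6) | 30
      = 0xAC0000 | 0x01A000 | 0x0004C0 | 0x00001E
      = 0xADA4DE
Bytes: (v>>16)&0xFF=AD, (v>>8)&0xFF=A4, v&0xFF=DE

Answer: 0xADA4DE AD A4 DE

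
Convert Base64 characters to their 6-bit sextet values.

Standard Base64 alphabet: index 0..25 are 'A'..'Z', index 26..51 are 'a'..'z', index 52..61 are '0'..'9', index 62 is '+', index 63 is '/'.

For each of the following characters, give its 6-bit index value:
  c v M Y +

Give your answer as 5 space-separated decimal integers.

Answer: 28 47 12 24 62

Derivation:
'c': a..z range, 26 + ord('c') − ord('a') = 28
'v': a..z range, 26 + ord('v') − ord('a') = 47
'M': A..Z range, ord('M') − ord('A') = 12
'Y': A..Z range, ord('Y') − ord('A') = 24
'+': index 62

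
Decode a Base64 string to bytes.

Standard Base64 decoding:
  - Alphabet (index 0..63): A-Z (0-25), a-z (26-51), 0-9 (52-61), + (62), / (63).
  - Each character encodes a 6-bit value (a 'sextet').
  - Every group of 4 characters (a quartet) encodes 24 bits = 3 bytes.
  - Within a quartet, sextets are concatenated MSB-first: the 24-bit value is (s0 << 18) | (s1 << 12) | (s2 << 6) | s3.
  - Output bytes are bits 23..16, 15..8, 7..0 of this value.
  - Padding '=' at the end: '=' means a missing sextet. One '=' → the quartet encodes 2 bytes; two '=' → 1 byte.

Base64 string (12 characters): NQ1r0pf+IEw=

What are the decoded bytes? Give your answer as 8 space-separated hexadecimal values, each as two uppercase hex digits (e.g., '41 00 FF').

After char 0 ('N'=13): chars_in_quartet=1 acc=0xD bytes_emitted=0
After char 1 ('Q'=16): chars_in_quartet=2 acc=0x350 bytes_emitted=0
After char 2 ('1'=53): chars_in_quartet=3 acc=0xD435 bytes_emitted=0
After char 3 ('r'=43): chars_in_quartet=4 acc=0x350D6B -> emit 35 0D 6B, reset; bytes_emitted=3
After char 4 ('0'=52): chars_in_quartet=1 acc=0x34 bytes_emitted=3
After char 5 ('p'=41): chars_in_quartet=2 acc=0xD29 bytes_emitted=3
After char 6 ('f'=31): chars_in_quartet=3 acc=0x34A5F bytes_emitted=3
After char 7 ('+'=62): chars_in_quartet=4 acc=0xD297FE -> emit D2 97 FE, reset; bytes_emitted=6
After char 8 ('I'=8): chars_in_quartet=1 acc=0x8 bytes_emitted=6
After char 9 ('E'=4): chars_in_quartet=2 acc=0x204 bytes_emitted=6
After char 10 ('w'=48): chars_in_quartet=3 acc=0x8130 bytes_emitted=6
Padding '=': partial quartet acc=0x8130 -> emit 20 4C; bytes_emitted=8

Answer: 35 0D 6B D2 97 FE 20 4C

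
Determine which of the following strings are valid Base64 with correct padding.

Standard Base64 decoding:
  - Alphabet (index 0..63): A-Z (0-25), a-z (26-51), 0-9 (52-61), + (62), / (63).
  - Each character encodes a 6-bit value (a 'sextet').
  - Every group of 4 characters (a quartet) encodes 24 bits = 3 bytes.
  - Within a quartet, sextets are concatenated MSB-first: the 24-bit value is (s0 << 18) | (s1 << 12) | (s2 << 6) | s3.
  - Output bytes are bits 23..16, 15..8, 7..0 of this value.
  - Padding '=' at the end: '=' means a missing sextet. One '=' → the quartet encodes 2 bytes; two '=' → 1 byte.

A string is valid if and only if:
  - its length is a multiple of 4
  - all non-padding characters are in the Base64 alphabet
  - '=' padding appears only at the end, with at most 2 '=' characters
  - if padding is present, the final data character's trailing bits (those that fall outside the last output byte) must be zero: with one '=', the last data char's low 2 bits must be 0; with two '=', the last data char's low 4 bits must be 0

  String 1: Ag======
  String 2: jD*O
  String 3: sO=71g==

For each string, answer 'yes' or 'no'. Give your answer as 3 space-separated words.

Answer: no no no

Derivation:
String 1: 'Ag======' → invalid (6 pad chars (max 2))
String 2: 'jD*O' → invalid (bad char(s): ['*'])
String 3: 'sO=71g==' → invalid (bad char(s): ['=']; '=' in middle)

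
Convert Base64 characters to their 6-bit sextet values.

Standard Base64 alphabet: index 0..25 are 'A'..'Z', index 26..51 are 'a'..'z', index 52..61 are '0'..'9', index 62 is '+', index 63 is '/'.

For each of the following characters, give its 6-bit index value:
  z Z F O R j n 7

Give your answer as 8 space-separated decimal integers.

'z': a..z range, 26 + ord('z') − ord('a') = 51
'Z': A..Z range, ord('Z') − ord('A') = 25
'F': A..Z range, ord('F') − ord('A') = 5
'O': A..Z range, ord('O') − ord('A') = 14
'R': A..Z range, ord('R') − ord('A') = 17
'j': a..z range, 26 + ord('j') − ord('a') = 35
'n': a..z range, 26 + ord('n') − ord('a') = 39
'7': 0..9 range, 52 + ord('7') − ord('0') = 59

Answer: 51 25 5 14 17 35 39 59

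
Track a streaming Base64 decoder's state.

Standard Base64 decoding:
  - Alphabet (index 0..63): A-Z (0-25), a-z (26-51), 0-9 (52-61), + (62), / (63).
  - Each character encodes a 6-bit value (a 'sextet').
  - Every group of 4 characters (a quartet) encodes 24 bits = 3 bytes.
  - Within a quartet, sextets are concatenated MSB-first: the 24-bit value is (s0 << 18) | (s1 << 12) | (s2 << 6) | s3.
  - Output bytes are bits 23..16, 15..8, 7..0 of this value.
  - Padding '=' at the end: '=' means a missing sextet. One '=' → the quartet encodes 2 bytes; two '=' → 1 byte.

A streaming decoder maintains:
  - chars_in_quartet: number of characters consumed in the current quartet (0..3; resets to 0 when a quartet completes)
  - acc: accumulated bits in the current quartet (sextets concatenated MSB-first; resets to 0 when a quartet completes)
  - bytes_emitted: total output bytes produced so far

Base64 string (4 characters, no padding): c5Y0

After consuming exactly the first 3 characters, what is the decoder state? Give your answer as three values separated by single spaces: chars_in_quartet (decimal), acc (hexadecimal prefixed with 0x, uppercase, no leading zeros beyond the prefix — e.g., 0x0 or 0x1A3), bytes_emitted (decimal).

After char 0 ('c'=28): chars_in_quartet=1 acc=0x1C bytes_emitted=0
After char 1 ('5'=57): chars_in_quartet=2 acc=0x739 bytes_emitted=0
After char 2 ('Y'=24): chars_in_quartet=3 acc=0x1CE58 bytes_emitted=0

Answer: 3 0x1CE58 0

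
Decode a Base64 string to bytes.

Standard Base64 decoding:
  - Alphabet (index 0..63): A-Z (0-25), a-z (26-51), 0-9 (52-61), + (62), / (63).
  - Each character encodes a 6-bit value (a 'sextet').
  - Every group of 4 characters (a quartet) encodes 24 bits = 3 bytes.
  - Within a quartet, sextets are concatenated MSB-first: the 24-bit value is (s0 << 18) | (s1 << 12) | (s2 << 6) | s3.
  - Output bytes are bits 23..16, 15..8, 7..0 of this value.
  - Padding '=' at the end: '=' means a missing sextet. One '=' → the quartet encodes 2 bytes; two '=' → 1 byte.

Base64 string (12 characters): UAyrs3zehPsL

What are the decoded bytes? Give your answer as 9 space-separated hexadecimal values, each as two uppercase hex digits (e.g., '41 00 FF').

After char 0 ('U'=20): chars_in_quartet=1 acc=0x14 bytes_emitted=0
After char 1 ('A'=0): chars_in_quartet=2 acc=0x500 bytes_emitted=0
After char 2 ('y'=50): chars_in_quartet=3 acc=0x14032 bytes_emitted=0
After char 3 ('r'=43): chars_in_quartet=4 acc=0x500CAB -> emit 50 0C AB, reset; bytes_emitted=3
After char 4 ('s'=44): chars_in_quartet=1 acc=0x2C bytes_emitted=3
After char 5 ('3'=55): chars_in_quartet=2 acc=0xB37 bytes_emitted=3
After char 6 ('z'=51): chars_in_quartet=3 acc=0x2CDF3 bytes_emitted=3
After char 7 ('e'=30): chars_in_quartet=4 acc=0xB37CDE -> emit B3 7C DE, reset; bytes_emitted=6
After char 8 ('h'=33): chars_in_quartet=1 acc=0x21 bytes_emitted=6
After char 9 ('P'=15): chars_in_quartet=2 acc=0x84F bytes_emitted=6
After char 10 ('s'=44): chars_in_quartet=3 acc=0x213EC bytes_emitted=6
After char 11 ('L'=11): chars_in_quartet=4 acc=0x84FB0B -> emit 84 FB 0B, reset; bytes_emitted=9

Answer: 50 0C AB B3 7C DE 84 FB 0B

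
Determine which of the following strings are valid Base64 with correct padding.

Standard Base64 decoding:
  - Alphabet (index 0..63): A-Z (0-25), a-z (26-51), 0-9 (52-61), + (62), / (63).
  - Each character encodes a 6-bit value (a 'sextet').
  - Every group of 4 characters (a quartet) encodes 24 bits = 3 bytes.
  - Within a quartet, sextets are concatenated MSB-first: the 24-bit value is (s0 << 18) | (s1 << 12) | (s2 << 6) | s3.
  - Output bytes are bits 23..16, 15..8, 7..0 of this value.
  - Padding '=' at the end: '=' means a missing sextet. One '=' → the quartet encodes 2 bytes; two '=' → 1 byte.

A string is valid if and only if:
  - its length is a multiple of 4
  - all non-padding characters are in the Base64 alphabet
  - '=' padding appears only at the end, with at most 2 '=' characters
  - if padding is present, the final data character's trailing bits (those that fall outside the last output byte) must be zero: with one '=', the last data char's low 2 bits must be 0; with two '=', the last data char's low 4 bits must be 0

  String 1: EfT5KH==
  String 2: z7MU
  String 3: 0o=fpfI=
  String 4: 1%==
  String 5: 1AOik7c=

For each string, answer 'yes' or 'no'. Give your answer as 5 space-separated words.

String 1: 'EfT5KH==' → invalid (bad trailing bits)
String 2: 'z7MU' → valid
String 3: '0o=fpfI=' → invalid (bad char(s): ['=']; '=' in middle)
String 4: '1%==' → invalid (bad char(s): ['%'])
String 5: '1AOik7c=' → valid

Answer: no yes no no yes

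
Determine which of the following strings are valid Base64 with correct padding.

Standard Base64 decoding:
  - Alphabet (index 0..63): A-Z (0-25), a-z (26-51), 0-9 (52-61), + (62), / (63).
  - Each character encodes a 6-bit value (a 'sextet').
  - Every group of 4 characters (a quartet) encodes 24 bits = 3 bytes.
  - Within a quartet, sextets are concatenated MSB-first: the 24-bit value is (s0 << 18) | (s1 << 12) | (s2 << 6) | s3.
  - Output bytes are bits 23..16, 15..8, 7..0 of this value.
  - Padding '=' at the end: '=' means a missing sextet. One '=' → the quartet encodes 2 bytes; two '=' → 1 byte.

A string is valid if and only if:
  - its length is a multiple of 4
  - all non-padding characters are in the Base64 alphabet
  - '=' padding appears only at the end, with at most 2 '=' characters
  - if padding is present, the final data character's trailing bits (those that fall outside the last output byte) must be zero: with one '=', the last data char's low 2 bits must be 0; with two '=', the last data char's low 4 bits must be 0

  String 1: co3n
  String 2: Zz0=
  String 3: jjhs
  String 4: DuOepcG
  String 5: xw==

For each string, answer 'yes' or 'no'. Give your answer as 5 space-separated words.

Answer: yes yes yes no yes

Derivation:
String 1: 'co3n' → valid
String 2: 'Zz0=' → valid
String 3: 'jjhs' → valid
String 4: 'DuOepcG' → invalid (len=7 not mult of 4)
String 5: 'xw==' → valid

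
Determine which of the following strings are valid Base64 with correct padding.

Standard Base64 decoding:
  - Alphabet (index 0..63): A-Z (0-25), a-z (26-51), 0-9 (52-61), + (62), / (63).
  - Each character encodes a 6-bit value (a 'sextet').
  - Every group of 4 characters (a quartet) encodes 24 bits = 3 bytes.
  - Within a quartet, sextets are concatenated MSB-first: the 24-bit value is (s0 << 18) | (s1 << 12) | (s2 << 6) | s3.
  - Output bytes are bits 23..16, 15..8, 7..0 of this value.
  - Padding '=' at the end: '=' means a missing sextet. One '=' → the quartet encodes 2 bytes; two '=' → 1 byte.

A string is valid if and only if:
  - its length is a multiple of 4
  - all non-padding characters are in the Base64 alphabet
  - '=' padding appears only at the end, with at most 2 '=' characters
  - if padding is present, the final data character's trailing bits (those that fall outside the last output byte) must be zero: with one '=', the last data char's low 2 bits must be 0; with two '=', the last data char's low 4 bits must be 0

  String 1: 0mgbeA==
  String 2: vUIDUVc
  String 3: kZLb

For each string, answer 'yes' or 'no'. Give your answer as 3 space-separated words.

String 1: '0mgbeA==' → valid
String 2: 'vUIDUVc' → invalid (len=7 not mult of 4)
String 3: 'kZLb' → valid

Answer: yes no yes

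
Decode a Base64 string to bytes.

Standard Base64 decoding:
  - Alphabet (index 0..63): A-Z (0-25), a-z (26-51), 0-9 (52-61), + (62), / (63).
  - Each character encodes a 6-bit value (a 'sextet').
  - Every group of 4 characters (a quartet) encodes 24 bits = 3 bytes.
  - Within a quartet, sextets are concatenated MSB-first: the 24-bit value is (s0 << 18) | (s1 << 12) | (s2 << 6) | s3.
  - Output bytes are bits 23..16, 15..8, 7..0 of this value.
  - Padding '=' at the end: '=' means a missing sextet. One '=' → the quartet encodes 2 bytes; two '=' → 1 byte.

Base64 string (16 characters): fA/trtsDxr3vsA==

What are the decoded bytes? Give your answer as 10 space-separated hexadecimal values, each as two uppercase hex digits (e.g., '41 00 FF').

After char 0 ('f'=31): chars_in_quartet=1 acc=0x1F bytes_emitted=0
After char 1 ('A'=0): chars_in_quartet=2 acc=0x7C0 bytes_emitted=0
After char 2 ('/'=63): chars_in_quartet=3 acc=0x1F03F bytes_emitted=0
After char 3 ('t'=45): chars_in_quartet=4 acc=0x7C0FED -> emit 7C 0F ED, reset; bytes_emitted=3
After char 4 ('r'=43): chars_in_quartet=1 acc=0x2B bytes_emitted=3
After char 5 ('t'=45): chars_in_quartet=2 acc=0xAED bytes_emitted=3
After char 6 ('s'=44): chars_in_quartet=3 acc=0x2BB6C bytes_emitted=3
After char 7 ('D'=3): chars_in_quartet=4 acc=0xAEDB03 -> emit AE DB 03, reset; bytes_emitted=6
After char 8 ('x'=49): chars_in_quartet=1 acc=0x31 bytes_emitted=6
After char 9 ('r'=43): chars_in_quartet=2 acc=0xC6B bytes_emitted=6
After char 10 ('3'=55): chars_in_quartet=3 acc=0x31AF7 bytes_emitted=6
After char 11 ('v'=47): chars_in_quartet=4 acc=0xC6BDEF -> emit C6 BD EF, reset; bytes_emitted=9
After char 12 ('s'=44): chars_in_quartet=1 acc=0x2C bytes_emitted=9
After char 13 ('A'=0): chars_in_quartet=2 acc=0xB00 bytes_emitted=9
Padding '==': partial quartet acc=0xB00 -> emit B0; bytes_emitted=10

Answer: 7C 0F ED AE DB 03 C6 BD EF B0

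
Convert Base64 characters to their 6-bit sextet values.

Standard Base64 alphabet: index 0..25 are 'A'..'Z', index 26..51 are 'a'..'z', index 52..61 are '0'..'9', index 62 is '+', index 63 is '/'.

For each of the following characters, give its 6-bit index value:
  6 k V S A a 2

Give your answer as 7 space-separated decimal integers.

'6': 0..9 range, 52 + ord('6') − ord('0') = 58
'k': a..z range, 26 + ord('k') − ord('a') = 36
'V': A..Z range, ord('V') − ord('A') = 21
'S': A..Z range, ord('S') − ord('A') = 18
'A': A..Z range, ord('A') − ord('A') = 0
'a': a..z range, 26 + ord('a') − ord('a') = 26
'2': 0..9 range, 52 + ord('2') − ord('0') = 54

Answer: 58 36 21 18 0 26 54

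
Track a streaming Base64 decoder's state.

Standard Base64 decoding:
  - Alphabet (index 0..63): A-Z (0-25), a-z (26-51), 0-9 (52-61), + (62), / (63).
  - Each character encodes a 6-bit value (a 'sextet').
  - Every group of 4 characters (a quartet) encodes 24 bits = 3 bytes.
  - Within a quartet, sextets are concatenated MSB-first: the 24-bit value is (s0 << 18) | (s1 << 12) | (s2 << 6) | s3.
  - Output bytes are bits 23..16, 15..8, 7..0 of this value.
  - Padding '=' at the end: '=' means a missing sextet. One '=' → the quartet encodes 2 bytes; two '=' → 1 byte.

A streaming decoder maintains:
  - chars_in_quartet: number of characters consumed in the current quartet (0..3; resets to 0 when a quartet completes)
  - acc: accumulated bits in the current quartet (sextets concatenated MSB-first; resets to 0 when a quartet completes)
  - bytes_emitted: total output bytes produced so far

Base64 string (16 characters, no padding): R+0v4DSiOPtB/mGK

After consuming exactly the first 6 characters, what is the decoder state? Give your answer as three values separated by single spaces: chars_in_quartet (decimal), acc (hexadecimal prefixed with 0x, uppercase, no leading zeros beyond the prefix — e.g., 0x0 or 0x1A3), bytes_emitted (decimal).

Answer: 2 0xE03 3

Derivation:
After char 0 ('R'=17): chars_in_quartet=1 acc=0x11 bytes_emitted=0
After char 1 ('+'=62): chars_in_quartet=2 acc=0x47E bytes_emitted=0
After char 2 ('0'=52): chars_in_quartet=3 acc=0x11FB4 bytes_emitted=0
After char 3 ('v'=47): chars_in_quartet=4 acc=0x47ED2F -> emit 47 ED 2F, reset; bytes_emitted=3
After char 4 ('4'=56): chars_in_quartet=1 acc=0x38 bytes_emitted=3
After char 5 ('D'=3): chars_in_quartet=2 acc=0xE03 bytes_emitted=3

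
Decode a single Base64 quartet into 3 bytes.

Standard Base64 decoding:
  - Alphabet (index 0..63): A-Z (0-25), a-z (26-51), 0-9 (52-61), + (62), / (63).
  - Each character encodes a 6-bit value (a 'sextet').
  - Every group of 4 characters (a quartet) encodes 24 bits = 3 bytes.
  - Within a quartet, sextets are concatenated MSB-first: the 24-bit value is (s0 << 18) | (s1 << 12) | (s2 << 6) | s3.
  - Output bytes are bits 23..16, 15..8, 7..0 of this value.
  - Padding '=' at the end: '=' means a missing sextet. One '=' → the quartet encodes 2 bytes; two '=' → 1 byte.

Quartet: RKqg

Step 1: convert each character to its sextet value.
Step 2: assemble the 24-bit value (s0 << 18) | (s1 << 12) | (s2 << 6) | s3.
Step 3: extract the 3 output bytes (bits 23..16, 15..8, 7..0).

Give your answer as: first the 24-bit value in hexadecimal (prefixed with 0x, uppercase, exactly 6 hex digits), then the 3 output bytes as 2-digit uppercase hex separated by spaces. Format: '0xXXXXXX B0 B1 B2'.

Answer: 0x44AAA0 44 AA A0

Derivation:
Sextets: R=17, K=10, q=42, g=32
24-bit: (17<<18) | (10<<12) | (42<<6) | 32
      = 0x440000 | 0x00A000 | 0x000A80 | 0x000020
      = 0x44AAA0
Bytes: (v>>16)&0xFF=44, (v>>8)&0xFF=AA, v&0xFF=A0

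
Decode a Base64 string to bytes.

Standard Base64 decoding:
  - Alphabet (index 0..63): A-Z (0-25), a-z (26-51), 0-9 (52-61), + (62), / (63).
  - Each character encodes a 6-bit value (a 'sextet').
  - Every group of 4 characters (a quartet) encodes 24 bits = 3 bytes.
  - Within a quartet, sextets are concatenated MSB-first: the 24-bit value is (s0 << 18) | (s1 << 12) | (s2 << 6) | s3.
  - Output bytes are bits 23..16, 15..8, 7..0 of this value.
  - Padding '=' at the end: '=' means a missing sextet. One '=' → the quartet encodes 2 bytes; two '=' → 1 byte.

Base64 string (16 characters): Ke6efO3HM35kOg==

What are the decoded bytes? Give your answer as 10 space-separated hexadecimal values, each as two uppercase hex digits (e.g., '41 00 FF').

After char 0 ('K'=10): chars_in_quartet=1 acc=0xA bytes_emitted=0
After char 1 ('e'=30): chars_in_quartet=2 acc=0x29E bytes_emitted=0
After char 2 ('6'=58): chars_in_quartet=3 acc=0xA7BA bytes_emitted=0
After char 3 ('e'=30): chars_in_quartet=4 acc=0x29EE9E -> emit 29 EE 9E, reset; bytes_emitted=3
After char 4 ('f'=31): chars_in_quartet=1 acc=0x1F bytes_emitted=3
After char 5 ('O'=14): chars_in_quartet=2 acc=0x7CE bytes_emitted=3
After char 6 ('3'=55): chars_in_quartet=3 acc=0x1F3B7 bytes_emitted=3
After char 7 ('H'=7): chars_in_quartet=4 acc=0x7CEDC7 -> emit 7C ED C7, reset; bytes_emitted=6
After char 8 ('M'=12): chars_in_quartet=1 acc=0xC bytes_emitted=6
After char 9 ('3'=55): chars_in_quartet=2 acc=0x337 bytes_emitted=6
After char 10 ('5'=57): chars_in_quartet=3 acc=0xCDF9 bytes_emitted=6
After char 11 ('k'=36): chars_in_quartet=4 acc=0x337E64 -> emit 33 7E 64, reset; bytes_emitted=9
After char 12 ('O'=14): chars_in_quartet=1 acc=0xE bytes_emitted=9
After char 13 ('g'=32): chars_in_quartet=2 acc=0x3A0 bytes_emitted=9
Padding '==': partial quartet acc=0x3A0 -> emit 3A; bytes_emitted=10

Answer: 29 EE 9E 7C ED C7 33 7E 64 3A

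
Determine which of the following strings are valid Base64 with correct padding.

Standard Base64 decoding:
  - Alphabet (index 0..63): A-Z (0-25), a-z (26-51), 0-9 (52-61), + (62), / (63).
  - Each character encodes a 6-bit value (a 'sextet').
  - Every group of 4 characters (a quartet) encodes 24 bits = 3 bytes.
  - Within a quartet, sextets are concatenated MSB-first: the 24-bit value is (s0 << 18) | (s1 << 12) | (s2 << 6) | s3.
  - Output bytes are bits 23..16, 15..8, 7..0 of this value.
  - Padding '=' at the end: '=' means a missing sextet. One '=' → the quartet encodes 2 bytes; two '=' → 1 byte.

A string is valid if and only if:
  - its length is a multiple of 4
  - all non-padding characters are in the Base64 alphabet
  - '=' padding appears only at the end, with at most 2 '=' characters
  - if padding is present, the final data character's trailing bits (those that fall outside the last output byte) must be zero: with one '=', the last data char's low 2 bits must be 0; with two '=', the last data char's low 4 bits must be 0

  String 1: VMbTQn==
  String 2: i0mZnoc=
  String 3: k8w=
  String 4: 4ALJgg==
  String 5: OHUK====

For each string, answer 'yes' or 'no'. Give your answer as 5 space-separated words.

String 1: 'VMbTQn==' → invalid (bad trailing bits)
String 2: 'i0mZnoc=' → valid
String 3: 'k8w=' → valid
String 4: '4ALJgg==' → valid
String 5: 'OHUK====' → invalid (4 pad chars (max 2))

Answer: no yes yes yes no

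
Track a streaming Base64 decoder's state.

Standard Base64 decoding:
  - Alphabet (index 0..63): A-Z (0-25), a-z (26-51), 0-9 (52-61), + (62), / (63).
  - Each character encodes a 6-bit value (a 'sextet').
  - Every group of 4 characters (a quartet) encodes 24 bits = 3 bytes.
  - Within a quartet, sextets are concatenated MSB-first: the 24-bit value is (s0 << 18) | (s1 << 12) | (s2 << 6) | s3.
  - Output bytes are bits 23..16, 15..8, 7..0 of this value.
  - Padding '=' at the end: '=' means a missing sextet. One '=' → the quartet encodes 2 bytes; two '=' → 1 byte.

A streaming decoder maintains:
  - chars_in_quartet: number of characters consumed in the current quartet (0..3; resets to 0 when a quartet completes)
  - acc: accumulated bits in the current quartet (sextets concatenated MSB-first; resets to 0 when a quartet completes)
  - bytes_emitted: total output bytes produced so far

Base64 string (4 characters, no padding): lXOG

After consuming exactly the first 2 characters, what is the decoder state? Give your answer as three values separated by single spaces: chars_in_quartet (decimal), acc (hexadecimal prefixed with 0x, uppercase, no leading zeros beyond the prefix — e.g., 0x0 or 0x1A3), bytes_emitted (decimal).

Answer: 2 0x957 0

Derivation:
After char 0 ('l'=37): chars_in_quartet=1 acc=0x25 bytes_emitted=0
After char 1 ('X'=23): chars_in_quartet=2 acc=0x957 bytes_emitted=0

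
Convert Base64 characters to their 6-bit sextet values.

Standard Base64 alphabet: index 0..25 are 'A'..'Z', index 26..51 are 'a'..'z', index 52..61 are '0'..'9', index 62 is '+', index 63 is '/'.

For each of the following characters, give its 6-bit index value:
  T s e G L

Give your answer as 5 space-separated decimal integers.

'T': A..Z range, ord('T') − ord('A') = 19
's': a..z range, 26 + ord('s') − ord('a') = 44
'e': a..z range, 26 + ord('e') − ord('a') = 30
'G': A..Z range, ord('G') − ord('A') = 6
'L': A..Z range, ord('L') − ord('A') = 11

Answer: 19 44 30 6 11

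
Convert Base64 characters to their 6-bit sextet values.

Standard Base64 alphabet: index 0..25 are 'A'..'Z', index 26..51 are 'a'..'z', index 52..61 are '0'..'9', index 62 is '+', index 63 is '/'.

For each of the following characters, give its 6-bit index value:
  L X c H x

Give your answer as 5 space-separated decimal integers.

'L': A..Z range, ord('L') − ord('A') = 11
'X': A..Z range, ord('X') − ord('A') = 23
'c': a..z range, 26 + ord('c') − ord('a') = 28
'H': A..Z range, ord('H') − ord('A') = 7
'x': a..z range, 26 + ord('x') − ord('a') = 49

Answer: 11 23 28 7 49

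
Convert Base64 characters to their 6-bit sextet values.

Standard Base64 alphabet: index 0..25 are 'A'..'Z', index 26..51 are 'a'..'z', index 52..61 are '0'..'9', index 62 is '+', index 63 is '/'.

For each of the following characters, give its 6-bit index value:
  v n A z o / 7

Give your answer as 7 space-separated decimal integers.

'v': a..z range, 26 + ord('v') − ord('a') = 47
'n': a..z range, 26 + ord('n') − ord('a') = 39
'A': A..Z range, ord('A') − ord('A') = 0
'z': a..z range, 26 + ord('z') − ord('a') = 51
'o': a..z range, 26 + ord('o') − ord('a') = 40
'/': index 63
'7': 0..9 range, 52 + ord('7') − ord('0') = 59

Answer: 47 39 0 51 40 63 59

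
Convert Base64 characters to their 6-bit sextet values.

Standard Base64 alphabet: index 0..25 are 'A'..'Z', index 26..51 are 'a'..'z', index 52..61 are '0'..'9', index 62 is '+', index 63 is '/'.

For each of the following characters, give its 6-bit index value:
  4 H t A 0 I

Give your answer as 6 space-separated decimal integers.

Answer: 56 7 45 0 52 8

Derivation:
'4': 0..9 range, 52 + ord('4') − ord('0') = 56
'H': A..Z range, ord('H') − ord('A') = 7
't': a..z range, 26 + ord('t') − ord('a') = 45
'A': A..Z range, ord('A') − ord('A') = 0
'0': 0..9 range, 52 + ord('0') − ord('0') = 52
'I': A..Z range, ord('I') − ord('A') = 8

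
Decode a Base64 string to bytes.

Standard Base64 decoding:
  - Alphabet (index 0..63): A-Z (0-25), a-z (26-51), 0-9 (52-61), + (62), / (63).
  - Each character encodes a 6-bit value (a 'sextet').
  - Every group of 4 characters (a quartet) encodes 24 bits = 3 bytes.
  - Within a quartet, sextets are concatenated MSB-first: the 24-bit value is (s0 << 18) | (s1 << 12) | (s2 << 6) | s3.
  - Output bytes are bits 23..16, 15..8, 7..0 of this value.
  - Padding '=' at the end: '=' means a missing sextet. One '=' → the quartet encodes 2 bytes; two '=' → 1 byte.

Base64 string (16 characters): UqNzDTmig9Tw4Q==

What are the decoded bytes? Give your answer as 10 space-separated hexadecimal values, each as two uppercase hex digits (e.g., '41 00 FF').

Answer: 52 A3 73 0D 39 A2 83 D4 F0 E1

Derivation:
After char 0 ('U'=20): chars_in_quartet=1 acc=0x14 bytes_emitted=0
After char 1 ('q'=42): chars_in_quartet=2 acc=0x52A bytes_emitted=0
After char 2 ('N'=13): chars_in_quartet=3 acc=0x14A8D bytes_emitted=0
After char 3 ('z'=51): chars_in_quartet=4 acc=0x52A373 -> emit 52 A3 73, reset; bytes_emitted=3
After char 4 ('D'=3): chars_in_quartet=1 acc=0x3 bytes_emitted=3
After char 5 ('T'=19): chars_in_quartet=2 acc=0xD3 bytes_emitted=3
After char 6 ('m'=38): chars_in_quartet=3 acc=0x34E6 bytes_emitted=3
After char 7 ('i'=34): chars_in_quartet=4 acc=0xD39A2 -> emit 0D 39 A2, reset; bytes_emitted=6
After char 8 ('g'=32): chars_in_quartet=1 acc=0x20 bytes_emitted=6
After char 9 ('9'=61): chars_in_quartet=2 acc=0x83D bytes_emitted=6
After char 10 ('T'=19): chars_in_quartet=3 acc=0x20F53 bytes_emitted=6
After char 11 ('w'=48): chars_in_quartet=4 acc=0x83D4F0 -> emit 83 D4 F0, reset; bytes_emitted=9
After char 12 ('4'=56): chars_in_quartet=1 acc=0x38 bytes_emitted=9
After char 13 ('Q'=16): chars_in_quartet=2 acc=0xE10 bytes_emitted=9
Padding '==': partial quartet acc=0xE10 -> emit E1; bytes_emitted=10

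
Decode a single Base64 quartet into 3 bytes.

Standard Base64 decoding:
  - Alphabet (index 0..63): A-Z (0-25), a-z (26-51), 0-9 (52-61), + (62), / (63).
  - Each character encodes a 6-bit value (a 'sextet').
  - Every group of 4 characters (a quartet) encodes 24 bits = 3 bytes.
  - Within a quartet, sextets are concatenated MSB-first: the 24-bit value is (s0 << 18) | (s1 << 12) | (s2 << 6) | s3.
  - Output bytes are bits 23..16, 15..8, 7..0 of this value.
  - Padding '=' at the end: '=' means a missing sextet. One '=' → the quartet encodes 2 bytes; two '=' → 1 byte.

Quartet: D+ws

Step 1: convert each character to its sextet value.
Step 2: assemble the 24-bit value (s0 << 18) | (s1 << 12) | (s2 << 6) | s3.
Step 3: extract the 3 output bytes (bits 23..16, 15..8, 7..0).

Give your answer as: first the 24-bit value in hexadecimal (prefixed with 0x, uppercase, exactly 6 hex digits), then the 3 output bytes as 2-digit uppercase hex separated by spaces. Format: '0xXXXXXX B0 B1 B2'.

Answer: 0x0FEC2C 0F EC 2C

Derivation:
Sextets: D=3, +=62, w=48, s=44
24-bit: (3<<18) | (62<<12) | (48<<6) | 44
      = 0x0C0000 | 0x03E000 | 0x000C00 | 0x00002C
      = 0x0FEC2C
Bytes: (v>>16)&0xFF=0F, (v>>8)&0xFF=EC, v&0xFF=2C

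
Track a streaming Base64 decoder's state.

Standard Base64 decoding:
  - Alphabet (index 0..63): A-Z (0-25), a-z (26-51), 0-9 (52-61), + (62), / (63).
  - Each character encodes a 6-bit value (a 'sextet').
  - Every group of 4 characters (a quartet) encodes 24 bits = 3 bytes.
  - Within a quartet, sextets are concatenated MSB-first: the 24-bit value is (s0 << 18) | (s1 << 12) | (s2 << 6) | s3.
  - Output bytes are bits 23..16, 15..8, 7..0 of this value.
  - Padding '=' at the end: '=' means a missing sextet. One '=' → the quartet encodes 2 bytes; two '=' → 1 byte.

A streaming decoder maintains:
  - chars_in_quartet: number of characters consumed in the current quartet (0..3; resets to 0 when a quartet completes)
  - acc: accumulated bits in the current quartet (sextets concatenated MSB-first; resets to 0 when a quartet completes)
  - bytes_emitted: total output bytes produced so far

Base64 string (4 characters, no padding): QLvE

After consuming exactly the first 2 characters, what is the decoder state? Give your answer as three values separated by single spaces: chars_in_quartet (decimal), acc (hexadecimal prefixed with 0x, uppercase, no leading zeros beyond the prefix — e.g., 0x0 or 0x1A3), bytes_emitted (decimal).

After char 0 ('Q'=16): chars_in_quartet=1 acc=0x10 bytes_emitted=0
After char 1 ('L'=11): chars_in_quartet=2 acc=0x40B bytes_emitted=0

Answer: 2 0x40B 0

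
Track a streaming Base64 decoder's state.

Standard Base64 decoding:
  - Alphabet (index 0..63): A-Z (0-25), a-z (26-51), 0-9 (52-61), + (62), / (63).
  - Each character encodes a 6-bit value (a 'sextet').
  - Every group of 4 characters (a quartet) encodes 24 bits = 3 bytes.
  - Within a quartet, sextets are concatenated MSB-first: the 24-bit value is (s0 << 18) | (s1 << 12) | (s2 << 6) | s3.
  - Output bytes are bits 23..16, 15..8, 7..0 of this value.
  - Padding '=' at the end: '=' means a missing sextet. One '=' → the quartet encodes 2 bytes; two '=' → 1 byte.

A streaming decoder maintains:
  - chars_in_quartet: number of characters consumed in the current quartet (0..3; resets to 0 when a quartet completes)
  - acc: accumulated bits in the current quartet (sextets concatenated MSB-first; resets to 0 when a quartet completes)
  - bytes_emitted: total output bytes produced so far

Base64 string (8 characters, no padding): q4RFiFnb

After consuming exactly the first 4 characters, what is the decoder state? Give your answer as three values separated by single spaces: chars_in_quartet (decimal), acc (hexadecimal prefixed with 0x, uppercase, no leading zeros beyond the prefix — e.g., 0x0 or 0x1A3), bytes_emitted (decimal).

Answer: 0 0x0 3

Derivation:
After char 0 ('q'=42): chars_in_quartet=1 acc=0x2A bytes_emitted=0
After char 1 ('4'=56): chars_in_quartet=2 acc=0xAB8 bytes_emitted=0
After char 2 ('R'=17): chars_in_quartet=3 acc=0x2AE11 bytes_emitted=0
After char 3 ('F'=5): chars_in_quartet=4 acc=0xAB8445 -> emit AB 84 45, reset; bytes_emitted=3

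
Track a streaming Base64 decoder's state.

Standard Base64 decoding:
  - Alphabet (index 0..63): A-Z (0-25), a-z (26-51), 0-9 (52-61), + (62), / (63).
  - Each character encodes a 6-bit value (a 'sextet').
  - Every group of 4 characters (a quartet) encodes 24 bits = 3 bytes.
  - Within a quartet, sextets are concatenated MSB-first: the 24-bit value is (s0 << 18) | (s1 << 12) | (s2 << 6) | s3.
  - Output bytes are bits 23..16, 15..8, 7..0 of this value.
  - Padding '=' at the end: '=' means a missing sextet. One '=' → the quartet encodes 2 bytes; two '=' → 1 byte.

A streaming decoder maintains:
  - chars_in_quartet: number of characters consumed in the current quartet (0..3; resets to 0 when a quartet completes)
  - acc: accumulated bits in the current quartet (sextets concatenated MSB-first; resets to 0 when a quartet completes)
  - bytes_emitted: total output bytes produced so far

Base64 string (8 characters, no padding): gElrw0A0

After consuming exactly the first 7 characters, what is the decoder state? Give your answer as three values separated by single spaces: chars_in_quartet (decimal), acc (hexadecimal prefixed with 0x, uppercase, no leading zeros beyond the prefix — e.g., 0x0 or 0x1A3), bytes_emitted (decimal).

Answer: 3 0x30D00 3

Derivation:
After char 0 ('g'=32): chars_in_quartet=1 acc=0x20 bytes_emitted=0
After char 1 ('E'=4): chars_in_quartet=2 acc=0x804 bytes_emitted=0
After char 2 ('l'=37): chars_in_quartet=3 acc=0x20125 bytes_emitted=0
After char 3 ('r'=43): chars_in_quartet=4 acc=0x80496B -> emit 80 49 6B, reset; bytes_emitted=3
After char 4 ('w'=48): chars_in_quartet=1 acc=0x30 bytes_emitted=3
After char 5 ('0'=52): chars_in_quartet=2 acc=0xC34 bytes_emitted=3
After char 6 ('A'=0): chars_in_quartet=3 acc=0x30D00 bytes_emitted=3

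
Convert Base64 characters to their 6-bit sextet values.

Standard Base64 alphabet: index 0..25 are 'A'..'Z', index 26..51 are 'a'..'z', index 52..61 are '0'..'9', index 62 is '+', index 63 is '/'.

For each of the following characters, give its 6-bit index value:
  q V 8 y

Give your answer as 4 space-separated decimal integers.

Answer: 42 21 60 50

Derivation:
'q': a..z range, 26 + ord('q') − ord('a') = 42
'V': A..Z range, ord('V') − ord('A') = 21
'8': 0..9 range, 52 + ord('8') − ord('0') = 60
'y': a..z range, 26 + ord('y') − ord('a') = 50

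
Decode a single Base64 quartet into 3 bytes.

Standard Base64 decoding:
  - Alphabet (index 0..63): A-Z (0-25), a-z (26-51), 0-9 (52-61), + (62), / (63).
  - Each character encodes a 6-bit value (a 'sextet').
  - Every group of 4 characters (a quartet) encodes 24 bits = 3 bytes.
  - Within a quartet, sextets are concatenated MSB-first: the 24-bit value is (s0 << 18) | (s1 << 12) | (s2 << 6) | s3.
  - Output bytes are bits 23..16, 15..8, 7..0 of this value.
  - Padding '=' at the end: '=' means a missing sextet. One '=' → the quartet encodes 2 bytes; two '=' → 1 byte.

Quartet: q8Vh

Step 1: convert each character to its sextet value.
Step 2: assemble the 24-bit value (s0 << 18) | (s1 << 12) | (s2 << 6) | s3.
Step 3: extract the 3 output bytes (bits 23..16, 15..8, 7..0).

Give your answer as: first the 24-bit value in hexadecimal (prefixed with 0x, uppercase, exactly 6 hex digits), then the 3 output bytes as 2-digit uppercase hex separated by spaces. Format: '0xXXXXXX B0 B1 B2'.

Sextets: q=42, 8=60, V=21, h=33
24-bit: (42<<18) | (60<<12) | (21<<6) | 33
      = 0xA80000 | 0x03C000 | 0x000540 | 0x000021
      = 0xABC561
Bytes: (v>>16)&0xFF=AB, (v>>8)&0xFF=C5, v&0xFF=61

Answer: 0xABC561 AB C5 61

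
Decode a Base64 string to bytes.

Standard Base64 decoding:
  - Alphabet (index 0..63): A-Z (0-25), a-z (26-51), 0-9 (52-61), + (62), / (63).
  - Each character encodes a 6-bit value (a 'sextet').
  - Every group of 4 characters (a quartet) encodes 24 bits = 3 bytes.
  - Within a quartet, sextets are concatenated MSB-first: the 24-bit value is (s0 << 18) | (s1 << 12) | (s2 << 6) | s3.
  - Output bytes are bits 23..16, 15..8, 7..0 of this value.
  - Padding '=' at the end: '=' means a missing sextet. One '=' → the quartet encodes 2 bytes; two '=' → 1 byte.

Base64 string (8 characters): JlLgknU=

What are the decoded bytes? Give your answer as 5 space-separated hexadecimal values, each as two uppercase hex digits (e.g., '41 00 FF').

Answer: 26 52 E0 92 75

Derivation:
After char 0 ('J'=9): chars_in_quartet=1 acc=0x9 bytes_emitted=0
After char 1 ('l'=37): chars_in_quartet=2 acc=0x265 bytes_emitted=0
After char 2 ('L'=11): chars_in_quartet=3 acc=0x994B bytes_emitted=0
After char 3 ('g'=32): chars_in_quartet=4 acc=0x2652E0 -> emit 26 52 E0, reset; bytes_emitted=3
After char 4 ('k'=36): chars_in_quartet=1 acc=0x24 bytes_emitted=3
After char 5 ('n'=39): chars_in_quartet=2 acc=0x927 bytes_emitted=3
After char 6 ('U'=20): chars_in_quartet=3 acc=0x249D4 bytes_emitted=3
Padding '=': partial quartet acc=0x249D4 -> emit 92 75; bytes_emitted=5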